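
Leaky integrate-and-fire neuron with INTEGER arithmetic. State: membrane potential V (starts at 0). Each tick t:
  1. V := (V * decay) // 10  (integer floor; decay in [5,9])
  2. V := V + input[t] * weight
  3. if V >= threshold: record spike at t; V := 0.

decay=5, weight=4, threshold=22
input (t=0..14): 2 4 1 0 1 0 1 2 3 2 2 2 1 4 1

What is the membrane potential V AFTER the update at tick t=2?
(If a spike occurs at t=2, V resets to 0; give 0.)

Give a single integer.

Answer: 14

Derivation:
t=0: input=2 -> V=8
t=1: input=4 -> V=20
t=2: input=1 -> V=14
t=3: input=0 -> V=7
t=4: input=1 -> V=7
t=5: input=0 -> V=3
t=6: input=1 -> V=5
t=7: input=2 -> V=10
t=8: input=3 -> V=17
t=9: input=2 -> V=16
t=10: input=2 -> V=16
t=11: input=2 -> V=16
t=12: input=1 -> V=12
t=13: input=4 -> V=0 FIRE
t=14: input=1 -> V=4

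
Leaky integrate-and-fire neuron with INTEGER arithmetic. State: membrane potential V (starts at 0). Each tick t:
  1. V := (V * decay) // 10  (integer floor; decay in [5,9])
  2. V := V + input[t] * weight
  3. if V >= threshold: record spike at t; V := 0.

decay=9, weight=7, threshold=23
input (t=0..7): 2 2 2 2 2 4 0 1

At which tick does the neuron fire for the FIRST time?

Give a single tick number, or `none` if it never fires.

Answer: 1

Derivation:
t=0: input=2 -> V=14
t=1: input=2 -> V=0 FIRE
t=2: input=2 -> V=14
t=3: input=2 -> V=0 FIRE
t=4: input=2 -> V=14
t=5: input=4 -> V=0 FIRE
t=6: input=0 -> V=0
t=7: input=1 -> V=7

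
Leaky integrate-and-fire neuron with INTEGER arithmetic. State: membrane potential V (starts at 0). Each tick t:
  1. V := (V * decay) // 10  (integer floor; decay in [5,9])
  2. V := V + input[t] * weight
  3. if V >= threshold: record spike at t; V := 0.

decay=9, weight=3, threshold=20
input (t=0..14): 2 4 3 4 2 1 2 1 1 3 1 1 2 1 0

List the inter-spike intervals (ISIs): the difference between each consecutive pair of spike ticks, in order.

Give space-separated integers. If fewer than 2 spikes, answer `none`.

Answer: 4 7

Derivation:
t=0: input=2 -> V=6
t=1: input=4 -> V=17
t=2: input=3 -> V=0 FIRE
t=3: input=4 -> V=12
t=4: input=2 -> V=16
t=5: input=1 -> V=17
t=6: input=2 -> V=0 FIRE
t=7: input=1 -> V=3
t=8: input=1 -> V=5
t=9: input=3 -> V=13
t=10: input=1 -> V=14
t=11: input=1 -> V=15
t=12: input=2 -> V=19
t=13: input=1 -> V=0 FIRE
t=14: input=0 -> V=0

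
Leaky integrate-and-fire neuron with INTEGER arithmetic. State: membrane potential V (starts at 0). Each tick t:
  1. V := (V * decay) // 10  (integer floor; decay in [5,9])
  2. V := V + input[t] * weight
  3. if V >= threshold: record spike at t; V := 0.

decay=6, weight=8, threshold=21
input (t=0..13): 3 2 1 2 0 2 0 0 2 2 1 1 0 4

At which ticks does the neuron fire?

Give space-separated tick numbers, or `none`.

Answer: 0 3 9 13

Derivation:
t=0: input=3 -> V=0 FIRE
t=1: input=2 -> V=16
t=2: input=1 -> V=17
t=3: input=2 -> V=0 FIRE
t=4: input=0 -> V=0
t=5: input=2 -> V=16
t=6: input=0 -> V=9
t=7: input=0 -> V=5
t=8: input=2 -> V=19
t=9: input=2 -> V=0 FIRE
t=10: input=1 -> V=8
t=11: input=1 -> V=12
t=12: input=0 -> V=7
t=13: input=4 -> V=0 FIRE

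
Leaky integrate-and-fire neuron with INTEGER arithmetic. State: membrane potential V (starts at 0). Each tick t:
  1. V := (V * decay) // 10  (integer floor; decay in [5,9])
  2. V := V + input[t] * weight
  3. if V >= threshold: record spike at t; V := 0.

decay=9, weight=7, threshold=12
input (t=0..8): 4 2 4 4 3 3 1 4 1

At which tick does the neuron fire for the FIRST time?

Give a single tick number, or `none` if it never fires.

Answer: 0

Derivation:
t=0: input=4 -> V=0 FIRE
t=1: input=2 -> V=0 FIRE
t=2: input=4 -> V=0 FIRE
t=3: input=4 -> V=0 FIRE
t=4: input=3 -> V=0 FIRE
t=5: input=3 -> V=0 FIRE
t=6: input=1 -> V=7
t=7: input=4 -> V=0 FIRE
t=8: input=1 -> V=7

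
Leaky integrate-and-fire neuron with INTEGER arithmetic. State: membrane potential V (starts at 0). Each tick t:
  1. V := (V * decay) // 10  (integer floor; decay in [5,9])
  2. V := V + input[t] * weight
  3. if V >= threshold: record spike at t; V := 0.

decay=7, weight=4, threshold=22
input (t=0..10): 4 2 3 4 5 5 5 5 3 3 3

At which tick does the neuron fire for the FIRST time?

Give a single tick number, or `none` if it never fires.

Answer: 2

Derivation:
t=0: input=4 -> V=16
t=1: input=2 -> V=19
t=2: input=3 -> V=0 FIRE
t=3: input=4 -> V=16
t=4: input=5 -> V=0 FIRE
t=5: input=5 -> V=20
t=6: input=5 -> V=0 FIRE
t=7: input=5 -> V=20
t=8: input=3 -> V=0 FIRE
t=9: input=3 -> V=12
t=10: input=3 -> V=20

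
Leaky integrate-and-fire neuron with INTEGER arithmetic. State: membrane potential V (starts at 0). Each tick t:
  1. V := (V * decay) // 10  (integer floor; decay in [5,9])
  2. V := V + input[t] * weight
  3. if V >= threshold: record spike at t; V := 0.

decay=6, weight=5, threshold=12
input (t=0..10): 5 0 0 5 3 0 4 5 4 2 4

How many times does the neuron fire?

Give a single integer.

Answer: 7

Derivation:
t=0: input=5 -> V=0 FIRE
t=1: input=0 -> V=0
t=2: input=0 -> V=0
t=3: input=5 -> V=0 FIRE
t=4: input=3 -> V=0 FIRE
t=5: input=0 -> V=0
t=6: input=4 -> V=0 FIRE
t=7: input=5 -> V=0 FIRE
t=8: input=4 -> V=0 FIRE
t=9: input=2 -> V=10
t=10: input=4 -> V=0 FIRE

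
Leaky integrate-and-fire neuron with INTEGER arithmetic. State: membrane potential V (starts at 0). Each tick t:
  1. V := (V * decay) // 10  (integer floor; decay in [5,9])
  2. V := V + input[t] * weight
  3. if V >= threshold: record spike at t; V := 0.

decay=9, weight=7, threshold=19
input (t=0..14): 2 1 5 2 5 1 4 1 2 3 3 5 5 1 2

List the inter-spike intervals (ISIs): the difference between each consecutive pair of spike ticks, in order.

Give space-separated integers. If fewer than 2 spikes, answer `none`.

t=0: input=2 -> V=14
t=1: input=1 -> V=0 FIRE
t=2: input=5 -> V=0 FIRE
t=3: input=2 -> V=14
t=4: input=5 -> V=0 FIRE
t=5: input=1 -> V=7
t=6: input=4 -> V=0 FIRE
t=7: input=1 -> V=7
t=8: input=2 -> V=0 FIRE
t=9: input=3 -> V=0 FIRE
t=10: input=3 -> V=0 FIRE
t=11: input=5 -> V=0 FIRE
t=12: input=5 -> V=0 FIRE
t=13: input=1 -> V=7
t=14: input=2 -> V=0 FIRE

Answer: 1 2 2 2 1 1 1 1 2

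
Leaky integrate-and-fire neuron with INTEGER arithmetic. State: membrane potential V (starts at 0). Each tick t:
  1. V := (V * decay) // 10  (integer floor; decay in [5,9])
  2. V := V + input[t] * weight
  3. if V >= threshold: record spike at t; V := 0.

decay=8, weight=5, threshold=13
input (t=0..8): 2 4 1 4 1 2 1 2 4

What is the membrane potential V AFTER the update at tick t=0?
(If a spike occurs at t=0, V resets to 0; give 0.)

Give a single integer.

Answer: 10

Derivation:
t=0: input=2 -> V=10
t=1: input=4 -> V=0 FIRE
t=2: input=1 -> V=5
t=3: input=4 -> V=0 FIRE
t=4: input=1 -> V=5
t=5: input=2 -> V=0 FIRE
t=6: input=1 -> V=5
t=7: input=2 -> V=0 FIRE
t=8: input=4 -> V=0 FIRE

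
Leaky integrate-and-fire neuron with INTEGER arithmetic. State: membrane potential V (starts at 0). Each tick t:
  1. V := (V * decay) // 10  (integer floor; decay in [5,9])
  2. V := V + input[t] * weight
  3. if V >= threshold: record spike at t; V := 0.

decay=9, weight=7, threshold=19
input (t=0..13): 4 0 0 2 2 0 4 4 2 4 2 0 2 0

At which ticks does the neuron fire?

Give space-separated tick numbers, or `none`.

t=0: input=4 -> V=0 FIRE
t=1: input=0 -> V=0
t=2: input=0 -> V=0
t=3: input=2 -> V=14
t=4: input=2 -> V=0 FIRE
t=5: input=0 -> V=0
t=6: input=4 -> V=0 FIRE
t=7: input=4 -> V=0 FIRE
t=8: input=2 -> V=14
t=9: input=4 -> V=0 FIRE
t=10: input=2 -> V=14
t=11: input=0 -> V=12
t=12: input=2 -> V=0 FIRE
t=13: input=0 -> V=0

Answer: 0 4 6 7 9 12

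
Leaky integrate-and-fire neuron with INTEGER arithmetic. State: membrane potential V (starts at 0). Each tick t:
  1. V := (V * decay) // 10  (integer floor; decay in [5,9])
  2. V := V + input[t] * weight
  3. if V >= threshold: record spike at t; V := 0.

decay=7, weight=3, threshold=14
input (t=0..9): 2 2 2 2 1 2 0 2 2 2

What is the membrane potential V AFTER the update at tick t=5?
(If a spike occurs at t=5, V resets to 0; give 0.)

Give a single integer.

Answer: 8

Derivation:
t=0: input=2 -> V=6
t=1: input=2 -> V=10
t=2: input=2 -> V=13
t=3: input=2 -> V=0 FIRE
t=4: input=1 -> V=3
t=5: input=2 -> V=8
t=6: input=0 -> V=5
t=7: input=2 -> V=9
t=8: input=2 -> V=12
t=9: input=2 -> V=0 FIRE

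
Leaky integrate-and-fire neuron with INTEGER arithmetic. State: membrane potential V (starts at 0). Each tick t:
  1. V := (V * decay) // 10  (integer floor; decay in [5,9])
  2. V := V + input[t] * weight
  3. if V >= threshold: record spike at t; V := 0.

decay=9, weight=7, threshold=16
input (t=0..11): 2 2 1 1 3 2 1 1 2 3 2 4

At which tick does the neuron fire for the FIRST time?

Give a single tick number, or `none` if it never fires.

Answer: 1

Derivation:
t=0: input=2 -> V=14
t=1: input=2 -> V=0 FIRE
t=2: input=1 -> V=7
t=3: input=1 -> V=13
t=4: input=3 -> V=0 FIRE
t=5: input=2 -> V=14
t=6: input=1 -> V=0 FIRE
t=7: input=1 -> V=7
t=8: input=2 -> V=0 FIRE
t=9: input=3 -> V=0 FIRE
t=10: input=2 -> V=14
t=11: input=4 -> V=0 FIRE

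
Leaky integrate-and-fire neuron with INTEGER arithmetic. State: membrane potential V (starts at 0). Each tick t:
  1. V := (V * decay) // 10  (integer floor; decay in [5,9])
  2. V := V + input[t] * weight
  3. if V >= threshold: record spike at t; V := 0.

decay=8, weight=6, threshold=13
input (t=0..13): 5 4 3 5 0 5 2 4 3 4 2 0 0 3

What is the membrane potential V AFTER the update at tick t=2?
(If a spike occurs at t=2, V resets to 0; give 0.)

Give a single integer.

t=0: input=5 -> V=0 FIRE
t=1: input=4 -> V=0 FIRE
t=2: input=3 -> V=0 FIRE
t=3: input=5 -> V=0 FIRE
t=4: input=0 -> V=0
t=5: input=5 -> V=0 FIRE
t=6: input=2 -> V=12
t=7: input=4 -> V=0 FIRE
t=8: input=3 -> V=0 FIRE
t=9: input=4 -> V=0 FIRE
t=10: input=2 -> V=12
t=11: input=0 -> V=9
t=12: input=0 -> V=7
t=13: input=3 -> V=0 FIRE

Answer: 0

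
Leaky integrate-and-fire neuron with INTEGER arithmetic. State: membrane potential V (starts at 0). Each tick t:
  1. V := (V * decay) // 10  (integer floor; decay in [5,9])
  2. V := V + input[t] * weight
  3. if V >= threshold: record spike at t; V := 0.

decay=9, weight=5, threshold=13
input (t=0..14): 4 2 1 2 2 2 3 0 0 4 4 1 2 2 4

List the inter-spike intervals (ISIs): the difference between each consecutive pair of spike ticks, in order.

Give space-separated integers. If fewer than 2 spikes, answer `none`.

Answer: 2 2 2 3 1 2 2

Derivation:
t=0: input=4 -> V=0 FIRE
t=1: input=2 -> V=10
t=2: input=1 -> V=0 FIRE
t=3: input=2 -> V=10
t=4: input=2 -> V=0 FIRE
t=5: input=2 -> V=10
t=6: input=3 -> V=0 FIRE
t=7: input=0 -> V=0
t=8: input=0 -> V=0
t=9: input=4 -> V=0 FIRE
t=10: input=4 -> V=0 FIRE
t=11: input=1 -> V=5
t=12: input=2 -> V=0 FIRE
t=13: input=2 -> V=10
t=14: input=4 -> V=0 FIRE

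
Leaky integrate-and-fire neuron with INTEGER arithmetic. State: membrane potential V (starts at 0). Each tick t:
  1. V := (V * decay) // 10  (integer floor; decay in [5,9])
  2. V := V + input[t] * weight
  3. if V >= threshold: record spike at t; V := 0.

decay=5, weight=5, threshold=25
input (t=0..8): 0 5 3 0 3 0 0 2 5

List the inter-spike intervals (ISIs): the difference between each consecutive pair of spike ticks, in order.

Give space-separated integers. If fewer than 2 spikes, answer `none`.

Answer: 7

Derivation:
t=0: input=0 -> V=0
t=1: input=5 -> V=0 FIRE
t=2: input=3 -> V=15
t=3: input=0 -> V=7
t=4: input=3 -> V=18
t=5: input=0 -> V=9
t=6: input=0 -> V=4
t=7: input=2 -> V=12
t=8: input=5 -> V=0 FIRE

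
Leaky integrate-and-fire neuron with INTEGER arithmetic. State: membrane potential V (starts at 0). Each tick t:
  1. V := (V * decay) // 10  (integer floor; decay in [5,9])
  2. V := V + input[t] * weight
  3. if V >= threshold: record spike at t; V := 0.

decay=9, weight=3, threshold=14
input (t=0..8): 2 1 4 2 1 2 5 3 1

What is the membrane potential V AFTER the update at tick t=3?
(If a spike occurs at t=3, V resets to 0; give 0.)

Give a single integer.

t=0: input=2 -> V=6
t=1: input=1 -> V=8
t=2: input=4 -> V=0 FIRE
t=3: input=2 -> V=6
t=4: input=1 -> V=8
t=5: input=2 -> V=13
t=6: input=5 -> V=0 FIRE
t=7: input=3 -> V=9
t=8: input=1 -> V=11

Answer: 6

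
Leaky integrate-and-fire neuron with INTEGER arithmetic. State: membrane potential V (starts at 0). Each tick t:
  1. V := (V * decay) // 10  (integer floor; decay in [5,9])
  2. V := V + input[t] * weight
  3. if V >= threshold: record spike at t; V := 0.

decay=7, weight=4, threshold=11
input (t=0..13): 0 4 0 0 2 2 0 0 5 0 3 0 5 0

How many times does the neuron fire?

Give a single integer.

Answer: 5

Derivation:
t=0: input=0 -> V=0
t=1: input=4 -> V=0 FIRE
t=2: input=0 -> V=0
t=3: input=0 -> V=0
t=4: input=2 -> V=8
t=5: input=2 -> V=0 FIRE
t=6: input=0 -> V=0
t=7: input=0 -> V=0
t=8: input=5 -> V=0 FIRE
t=9: input=0 -> V=0
t=10: input=3 -> V=0 FIRE
t=11: input=0 -> V=0
t=12: input=5 -> V=0 FIRE
t=13: input=0 -> V=0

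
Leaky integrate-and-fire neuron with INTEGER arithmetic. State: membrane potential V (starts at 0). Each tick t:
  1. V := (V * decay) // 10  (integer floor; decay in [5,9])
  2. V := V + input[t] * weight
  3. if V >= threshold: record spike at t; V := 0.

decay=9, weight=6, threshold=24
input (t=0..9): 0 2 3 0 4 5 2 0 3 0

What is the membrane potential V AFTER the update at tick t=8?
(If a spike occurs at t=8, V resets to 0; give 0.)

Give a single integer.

Answer: 0

Derivation:
t=0: input=0 -> V=0
t=1: input=2 -> V=12
t=2: input=3 -> V=0 FIRE
t=3: input=0 -> V=0
t=4: input=4 -> V=0 FIRE
t=5: input=5 -> V=0 FIRE
t=6: input=2 -> V=12
t=7: input=0 -> V=10
t=8: input=3 -> V=0 FIRE
t=9: input=0 -> V=0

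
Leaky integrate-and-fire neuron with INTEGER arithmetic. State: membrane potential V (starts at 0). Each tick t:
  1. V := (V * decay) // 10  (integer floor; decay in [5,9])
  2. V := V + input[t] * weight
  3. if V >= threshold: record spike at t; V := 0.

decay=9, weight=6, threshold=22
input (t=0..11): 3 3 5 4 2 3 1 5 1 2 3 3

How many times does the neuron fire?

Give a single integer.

t=0: input=3 -> V=18
t=1: input=3 -> V=0 FIRE
t=2: input=5 -> V=0 FIRE
t=3: input=4 -> V=0 FIRE
t=4: input=2 -> V=12
t=5: input=3 -> V=0 FIRE
t=6: input=1 -> V=6
t=7: input=5 -> V=0 FIRE
t=8: input=1 -> V=6
t=9: input=2 -> V=17
t=10: input=3 -> V=0 FIRE
t=11: input=3 -> V=18

Answer: 6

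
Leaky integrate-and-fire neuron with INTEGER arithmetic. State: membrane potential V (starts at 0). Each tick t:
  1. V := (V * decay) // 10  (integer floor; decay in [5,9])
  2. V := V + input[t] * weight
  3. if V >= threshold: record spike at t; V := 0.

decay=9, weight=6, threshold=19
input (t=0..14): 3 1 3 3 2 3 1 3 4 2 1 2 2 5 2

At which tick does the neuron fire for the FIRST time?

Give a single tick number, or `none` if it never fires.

Answer: 1

Derivation:
t=0: input=3 -> V=18
t=1: input=1 -> V=0 FIRE
t=2: input=3 -> V=18
t=3: input=3 -> V=0 FIRE
t=4: input=2 -> V=12
t=5: input=3 -> V=0 FIRE
t=6: input=1 -> V=6
t=7: input=3 -> V=0 FIRE
t=8: input=4 -> V=0 FIRE
t=9: input=2 -> V=12
t=10: input=1 -> V=16
t=11: input=2 -> V=0 FIRE
t=12: input=2 -> V=12
t=13: input=5 -> V=0 FIRE
t=14: input=2 -> V=12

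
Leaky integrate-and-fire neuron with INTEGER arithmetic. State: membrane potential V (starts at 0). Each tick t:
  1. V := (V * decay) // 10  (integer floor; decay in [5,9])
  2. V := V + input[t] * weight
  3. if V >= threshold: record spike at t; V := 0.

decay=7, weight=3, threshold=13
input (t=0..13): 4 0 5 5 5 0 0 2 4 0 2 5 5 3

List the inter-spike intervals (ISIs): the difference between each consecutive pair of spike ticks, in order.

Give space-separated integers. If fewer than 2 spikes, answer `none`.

Answer: 1 1 4 3 1

Derivation:
t=0: input=4 -> V=12
t=1: input=0 -> V=8
t=2: input=5 -> V=0 FIRE
t=3: input=5 -> V=0 FIRE
t=4: input=5 -> V=0 FIRE
t=5: input=0 -> V=0
t=6: input=0 -> V=0
t=7: input=2 -> V=6
t=8: input=4 -> V=0 FIRE
t=9: input=0 -> V=0
t=10: input=2 -> V=6
t=11: input=5 -> V=0 FIRE
t=12: input=5 -> V=0 FIRE
t=13: input=3 -> V=9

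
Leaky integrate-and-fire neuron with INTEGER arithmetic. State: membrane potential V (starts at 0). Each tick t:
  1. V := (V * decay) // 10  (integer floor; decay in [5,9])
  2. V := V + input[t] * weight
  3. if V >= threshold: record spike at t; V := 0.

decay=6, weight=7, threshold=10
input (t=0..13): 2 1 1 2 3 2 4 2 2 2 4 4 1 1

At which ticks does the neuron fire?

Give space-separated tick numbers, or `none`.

Answer: 0 2 3 4 5 6 7 8 9 10 11 13

Derivation:
t=0: input=2 -> V=0 FIRE
t=1: input=1 -> V=7
t=2: input=1 -> V=0 FIRE
t=3: input=2 -> V=0 FIRE
t=4: input=3 -> V=0 FIRE
t=5: input=2 -> V=0 FIRE
t=6: input=4 -> V=0 FIRE
t=7: input=2 -> V=0 FIRE
t=8: input=2 -> V=0 FIRE
t=9: input=2 -> V=0 FIRE
t=10: input=4 -> V=0 FIRE
t=11: input=4 -> V=0 FIRE
t=12: input=1 -> V=7
t=13: input=1 -> V=0 FIRE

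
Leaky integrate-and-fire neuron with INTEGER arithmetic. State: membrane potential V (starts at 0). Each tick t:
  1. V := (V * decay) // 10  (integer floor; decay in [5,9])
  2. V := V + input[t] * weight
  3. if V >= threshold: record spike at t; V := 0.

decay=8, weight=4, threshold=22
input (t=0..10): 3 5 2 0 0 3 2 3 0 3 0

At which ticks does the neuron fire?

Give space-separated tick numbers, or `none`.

Answer: 1 7

Derivation:
t=0: input=3 -> V=12
t=1: input=5 -> V=0 FIRE
t=2: input=2 -> V=8
t=3: input=0 -> V=6
t=4: input=0 -> V=4
t=5: input=3 -> V=15
t=6: input=2 -> V=20
t=7: input=3 -> V=0 FIRE
t=8: input=0 -> V=0
t=9: input=3 -> V=12
t=10: input=0 -> V=9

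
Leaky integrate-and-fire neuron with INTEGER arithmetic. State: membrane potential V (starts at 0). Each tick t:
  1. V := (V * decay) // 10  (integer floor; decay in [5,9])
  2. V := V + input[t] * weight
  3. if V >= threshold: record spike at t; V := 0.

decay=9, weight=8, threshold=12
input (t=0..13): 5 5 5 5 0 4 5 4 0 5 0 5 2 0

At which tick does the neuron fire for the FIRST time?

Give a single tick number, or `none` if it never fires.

Answer: 0

Derivation:
t=0: input=5 -> V=0 FIRE
t=1: input=5 -> V=0 FIRE
t=2: input=5 -> V=0 FIRE
t=3: input=5 -> V=0 FIRE
t=4: input=0 -> V=0
t=5: input=4 -> V=0 FIRE
t=6: input=5 -> V=0 FIRE
t=7: input=4 -> V=0 FIRE
t=8: input=0 -> V=0
t=9: input=5 -> V=0 FIRE
t=10: input=0 -> V=0
t=11: input=5 -> V=0 FIRE
t=12: input=2 -> V=0 FIRE
t=13: input=0 -> V=0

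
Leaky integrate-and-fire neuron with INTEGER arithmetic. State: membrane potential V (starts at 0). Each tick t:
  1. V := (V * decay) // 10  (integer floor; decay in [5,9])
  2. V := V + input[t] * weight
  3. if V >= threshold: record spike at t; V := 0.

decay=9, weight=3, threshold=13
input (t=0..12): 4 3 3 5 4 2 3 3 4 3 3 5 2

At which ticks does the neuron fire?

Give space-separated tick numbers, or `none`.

t=0: input=4 -> V=12
t=1: input=3 -> V=0 FIRE
t=2: input=3 -> V=9
t=3: input=5 -> V=0 FIRE
t=4: input=4 -> V=12
t=5: input=2 -> V=0 FIRE
t=6: input=3 -> V=9
t=7: input=3 -> V=0 FIRE
t=8: input=4 -> V=12
t=9: input=3 -> V=0 FIRE
t=10: input=3 -> V=9
t=11: input=5 -> V=0 FIRE
t=12: input=2 -> V=6

Answer: 1 3 5 7 9 11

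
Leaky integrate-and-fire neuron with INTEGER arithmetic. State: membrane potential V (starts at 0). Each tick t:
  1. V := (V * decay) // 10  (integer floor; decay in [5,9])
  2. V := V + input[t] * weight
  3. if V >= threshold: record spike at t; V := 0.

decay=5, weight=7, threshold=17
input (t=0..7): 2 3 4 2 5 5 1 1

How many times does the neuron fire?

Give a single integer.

Answer: 4

Derivation:
t=0: input=2 -> V=14
t=1: input=3 -> V=0 FIRE
t=2: input=4 -> V=0 FIRE
t=3: input=2 -> V=14
t=4: input=5 -> V=0 FIRE
t=5: input=5 -> V=0 FIRE
t=6: input=1 -> V=7
t=7: input=1 -> V=10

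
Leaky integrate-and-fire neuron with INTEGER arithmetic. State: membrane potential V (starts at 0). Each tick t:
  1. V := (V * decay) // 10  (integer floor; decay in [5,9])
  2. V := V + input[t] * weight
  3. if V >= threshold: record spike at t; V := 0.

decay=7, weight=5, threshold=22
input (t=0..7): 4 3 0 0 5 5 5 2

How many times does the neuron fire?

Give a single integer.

t=0: input=4 -> V=20
t=1: input=3 -> V=0 FIRE
t=2: input=0 -> V=0
t=3: input=0 -> V=0
t=4: input=5 -> V=0 FIRE
t=5: input=5 -> V=0 FIRE
t=6: input=5 -> V=0 FIRE
t=7: input=2 -> V=10

Answer: 4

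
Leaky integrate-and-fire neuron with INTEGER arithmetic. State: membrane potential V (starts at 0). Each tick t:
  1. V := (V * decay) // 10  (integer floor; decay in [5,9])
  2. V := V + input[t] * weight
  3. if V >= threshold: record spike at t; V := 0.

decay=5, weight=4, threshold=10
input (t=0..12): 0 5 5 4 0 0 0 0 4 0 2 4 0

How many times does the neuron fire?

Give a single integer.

Answer: 5

Derivation:
t=0: input=0 -> V=0
t=1: input=5 -> V=0 FIRE
t=2: input=5 -> V=0 FIRE
t=3: input=4 -> V=0 FIRE
t=4: input=0 -> V=0
t=5: input=0 -> V=0
t=6: input=0 -> V=0
t=7: input=0 -> V=0
t=8: input=4 -> V=0 FIRE
t=9: input=0 -> V=0
t=10: input=2 -> V=8
t=11: input=4 -> V=0 FIRE
t=12: input=0 -> V=0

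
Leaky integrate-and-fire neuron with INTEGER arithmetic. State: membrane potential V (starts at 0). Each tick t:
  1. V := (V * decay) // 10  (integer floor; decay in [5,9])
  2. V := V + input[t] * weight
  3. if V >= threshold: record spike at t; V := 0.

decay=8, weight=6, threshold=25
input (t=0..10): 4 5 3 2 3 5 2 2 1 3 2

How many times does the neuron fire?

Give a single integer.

Answer: 4

Derivation:
t=0: input=4 -> V=24
t=1: input=5 -> V=0 FIRE
t=2: input=3 -> V=18
t=3: input=2 -> V=0 FIRE
t=4: input=3 -> V=18
t=5: input=5 -> V=0 FIRE
t=6: input=2 -> V=12
t=7: input=2 -> V=21
t=8: input=1 -> V=22
t=9: input=3 -> V=0 FIRE
t=10: input=2 -> V=12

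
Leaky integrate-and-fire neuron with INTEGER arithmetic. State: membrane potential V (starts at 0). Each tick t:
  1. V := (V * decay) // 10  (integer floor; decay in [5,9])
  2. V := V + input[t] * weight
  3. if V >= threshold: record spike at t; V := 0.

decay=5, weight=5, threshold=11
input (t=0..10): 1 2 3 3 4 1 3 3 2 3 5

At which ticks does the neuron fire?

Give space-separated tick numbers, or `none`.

t=0: input=1 -> V=5
t=1: input=2 -> V=0 FIRE
t=2: input=3 -> V=0 FIRE
t=3: input=3 -> V=0 FIRE
t=4: input=4 -> V=0 FIRE
t=5: input=1 -> V=5
t=6: input=3 -> V=0 FIRE
t=7: input=3 -> V=0 FIRE
t=8: input=2 -> V=10
t=9: input=3 -> V=0 FIRE
t=10: input=5 -> V=0 FIRE

Answer: 1 2 3 4 6 7 9 10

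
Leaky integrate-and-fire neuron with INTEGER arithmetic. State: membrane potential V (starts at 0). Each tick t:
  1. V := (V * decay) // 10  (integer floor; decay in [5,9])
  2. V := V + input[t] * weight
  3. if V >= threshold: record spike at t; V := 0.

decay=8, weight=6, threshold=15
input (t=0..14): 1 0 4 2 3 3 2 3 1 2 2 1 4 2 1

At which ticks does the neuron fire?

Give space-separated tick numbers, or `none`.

t=0: input=1 -> V=6
t=1: input=0 -> V=4
t=2: input=4 -> V=0 FIRE
t=3: input=2 -> V=12
t=4: input=3 -> V=0 FIRE
t=5: input=3 -> V=0 FIRE
t=6: input=2 -> V=12
t=7: input=3 -> V=0 FIRE
t=8: input=1 -> V=6
t=9: input=2 -> V=0 FIRE
t=10: input=2 -> V=12
t=11: input=1 -> V=0 FIRE
t=12: input=4 -> V=0 FIRE
t=13: input=2 -> V=12
t=14: input=1 -> V=0 FIRE

Answer: 2 4 5 7 9 11 12 14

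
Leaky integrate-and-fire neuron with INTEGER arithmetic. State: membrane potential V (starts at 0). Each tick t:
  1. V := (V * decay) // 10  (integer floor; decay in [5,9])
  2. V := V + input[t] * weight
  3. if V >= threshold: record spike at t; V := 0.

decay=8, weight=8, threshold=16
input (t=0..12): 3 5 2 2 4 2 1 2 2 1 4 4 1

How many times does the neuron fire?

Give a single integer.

t=0: input=3 -> V=0 FIRE
t=1: input=5 -> V=0 FIRE
t=2: input=2 -> V=0 FIRE
t=3: input=2 -> V=0 FIRE
t=4: input=4 -> V=0 FIRE
t=5: input=2 -> V=0 FIRE
t=6: input=1 -> V=8
t=7: input=2 -> V=0 FIRE
t=8: input=2 -> V=0 FIRE
t=9: input=1 -> V=8
t=10: input=4 -> V=0 FIRE
t=11: input=4 -> V=0 FIRE
t=12: input=1 -> V=8

Answer: 10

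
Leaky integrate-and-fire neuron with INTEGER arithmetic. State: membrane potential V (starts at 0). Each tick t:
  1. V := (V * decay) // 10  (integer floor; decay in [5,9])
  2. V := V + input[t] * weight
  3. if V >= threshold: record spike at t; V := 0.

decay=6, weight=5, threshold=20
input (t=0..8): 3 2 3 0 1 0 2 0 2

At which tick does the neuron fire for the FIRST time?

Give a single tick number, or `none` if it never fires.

Answer: 2

Derivation:
t=0: input=3 -> V=15
t=1: input=2 -> V=19
t=2: input=3 -> V=0 FIRE
t=3: input=0 -> V=0
t=4: input=1 -> V=5
t=5: input=0 -> V=3
t=6: input=2 -> V=11
t=7: input=0 -> V=6
t=8: input=2 -> V=13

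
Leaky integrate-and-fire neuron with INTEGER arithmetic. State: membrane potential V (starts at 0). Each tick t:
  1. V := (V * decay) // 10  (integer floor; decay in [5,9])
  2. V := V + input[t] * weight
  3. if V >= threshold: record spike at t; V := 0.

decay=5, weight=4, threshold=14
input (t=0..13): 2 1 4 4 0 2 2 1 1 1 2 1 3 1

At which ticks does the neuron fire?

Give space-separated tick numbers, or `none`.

Answer: 2 3 12

Derivation:
t=0: input=2 -> V=8
t=1: input=1 -> V=8
t=2: input=4 -> V=0 FIRE
t=3: input=4 -> V=0 FIRE
t=4: input=0 -> V=0
t=5: input=2 -> V=8
t=6: input=2 -> V=12
t=7: input=1 -> V=10
t=8: input=1 -> V=9
t=9: input=1 -> V=8
t=10: input=2 -> V=12
t=11: input=1 -> V=10
t=12: input=3 -> V=0 FIRE
t=13: input=1 -> V=4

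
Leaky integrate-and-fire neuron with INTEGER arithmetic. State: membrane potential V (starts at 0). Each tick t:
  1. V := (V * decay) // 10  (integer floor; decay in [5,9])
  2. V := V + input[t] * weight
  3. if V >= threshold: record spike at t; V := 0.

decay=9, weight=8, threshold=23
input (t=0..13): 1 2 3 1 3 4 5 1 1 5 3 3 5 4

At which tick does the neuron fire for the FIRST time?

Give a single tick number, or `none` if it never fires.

t=0: input=1 -> V=8
t=1: input=2 -> V=0 FIRE
t=2: input=3 -> V=0 FIRE
t=3: input=1 -> V=8
t=4: input=3 -> V=0 FIRE
t=5: input=4 -> V=0 FIRE
t=6: input=5 -> V=0 FIRE
t=7: input=1 -> V=8
t=8: input=1 -> V=15
t=9: input=5 -> V=0 FIRE
t=10: input=3 -> V=0 FIRE
t=11: input=3 -> V=0 FIRE
t=12: input=5 -> V=0 FIRE
t=13: input=4 -> V=0 FIRE

Answer: 1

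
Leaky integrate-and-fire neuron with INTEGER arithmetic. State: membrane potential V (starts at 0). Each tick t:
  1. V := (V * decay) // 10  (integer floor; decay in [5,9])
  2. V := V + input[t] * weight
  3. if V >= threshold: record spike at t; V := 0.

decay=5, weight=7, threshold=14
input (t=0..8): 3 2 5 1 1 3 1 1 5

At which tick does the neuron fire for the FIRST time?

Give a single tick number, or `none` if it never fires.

t=0: input=3 -> V=0 FIRE
t=1: input=2 -> V=0 FIRE
t=2: input=5 -> V=0 FIRE
t=3: input=1 -> V=7
t=4: input=1 -> V=10
t=5: input=3 -> V=0 FIRE
t=6: input=1 -> V=7
t=7: input=1 -> V=10
t=8: input=5 -> V=0 FIRE

Answer: 0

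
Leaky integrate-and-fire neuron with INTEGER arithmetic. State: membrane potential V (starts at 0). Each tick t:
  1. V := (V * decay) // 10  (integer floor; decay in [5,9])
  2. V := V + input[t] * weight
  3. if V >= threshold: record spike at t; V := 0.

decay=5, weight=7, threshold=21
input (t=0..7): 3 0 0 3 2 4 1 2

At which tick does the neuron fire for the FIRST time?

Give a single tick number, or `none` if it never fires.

Answer: 0

Derivation:
t=0: input=3 -> V=0 FIRE
t=1: input=0 -> V=0
t=2: input=0 -> V=0
t=3: input=3 -> V=0 FIRE
t=4: input=2 -> V=14
t=5: input=4 -> V=0 FIRE
t=6: input=1 -> V=7
t=7: input=2 -> V=17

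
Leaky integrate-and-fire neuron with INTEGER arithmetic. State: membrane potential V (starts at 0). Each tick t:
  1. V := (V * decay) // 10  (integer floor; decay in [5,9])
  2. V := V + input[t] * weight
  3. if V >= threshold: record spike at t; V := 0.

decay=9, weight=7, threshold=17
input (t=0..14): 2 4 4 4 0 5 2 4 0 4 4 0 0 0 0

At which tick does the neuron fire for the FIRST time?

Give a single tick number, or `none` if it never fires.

t=0: input=2 -> V=14
t=1: input=4 -> V=0 FIRE
t=2: input=4 -> V=0 FIRE
t=3: input=4 -> V=0 FIRE
t=4: input=0 -> V=0
t=5: input=5 -> V=0 FIRE
t=6: input=2 -> V=14
t=7: input=4 -> V=0 FIRE
t=8: input=0 -> V=0
t=9: input=4 -> V=0 FIRE
t=10: input=4 -> V=0 FIRE
t=11: input=0 -> V=0
t=12: input=0 -> V=0
t=13: input=0 -> V=0
t=14: input=0 -> V=0

Answer: 1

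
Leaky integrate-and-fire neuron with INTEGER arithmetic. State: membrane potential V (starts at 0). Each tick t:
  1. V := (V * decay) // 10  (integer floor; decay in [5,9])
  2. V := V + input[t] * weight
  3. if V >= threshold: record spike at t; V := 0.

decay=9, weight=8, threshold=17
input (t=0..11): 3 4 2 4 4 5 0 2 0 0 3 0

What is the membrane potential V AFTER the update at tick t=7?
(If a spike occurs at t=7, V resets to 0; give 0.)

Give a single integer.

t=0: input=3 -> V=0 FIRE
t=1: input=4 -> V=0 FIRE
t=2: input=2 -> V=16
t=3: input=4 -> V=0 FIRE
t=4: input=4 -> V=0 FIRE
t=5: input=5 -> V=0 FIRE
t=6: input=0 -> V=0
t=7: input=2 -> V=16
t=8: input=0 -> V=14
t=9: input=0 -> V=12
t=10: input=3 -> V=0 FIRE
t=11: input=0 -> V=0

Answer: 16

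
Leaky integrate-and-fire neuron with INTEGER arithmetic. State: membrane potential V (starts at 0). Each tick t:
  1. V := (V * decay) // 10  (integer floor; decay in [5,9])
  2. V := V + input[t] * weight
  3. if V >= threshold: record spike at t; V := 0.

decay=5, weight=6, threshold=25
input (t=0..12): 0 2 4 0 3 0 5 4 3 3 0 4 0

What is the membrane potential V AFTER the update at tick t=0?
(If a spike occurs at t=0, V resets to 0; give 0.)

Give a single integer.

t=0: input=0 -> V=0
t=1: input=2 -> V=12
t=2: input=4 -> V=0 FIRE
t=3: input=0 -> V=0
t=4: input=3 -> V=18
t=5: input=0 -> V=9
t=6: input=5 -> V=0 FIRE
t=7: input=4 -> V=24
t=8: input=3 -> V=0 FIRE
t=9: input=3 -> V=18
t=10: input=0 -> V=9
t=11: input=4 -> V=0 FIRE
t=12: input=0 -> V=0

Answer: 0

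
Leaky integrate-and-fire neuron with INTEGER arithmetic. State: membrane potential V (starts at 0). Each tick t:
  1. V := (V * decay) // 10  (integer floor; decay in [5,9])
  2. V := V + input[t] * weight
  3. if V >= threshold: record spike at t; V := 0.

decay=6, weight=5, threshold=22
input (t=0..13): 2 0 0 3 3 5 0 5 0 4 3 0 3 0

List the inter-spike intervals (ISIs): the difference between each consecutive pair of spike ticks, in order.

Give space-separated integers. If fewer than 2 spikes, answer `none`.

Answer: 1 2 3

Derivation:
t=0: input=2 -> V=10
t=1: input=0 -> V=6
t=2: input=0 -> V=3
t=3: input=3 -> V=16
t=4: input=3 -> V=0 FIRE
t=5: input=5 -> V=0 FIRE
t=6: input=0 -> V=0
t=7: input=5 -> V=0 FIRE
t=8: input=0 -> V=0
t=9: input=4 -> V=20
t=10: input=3 -> V=0 FIRE
t=11: input=0 -> V=0
t=12: input=3 -> V=15
t=13: input=0 -> V=9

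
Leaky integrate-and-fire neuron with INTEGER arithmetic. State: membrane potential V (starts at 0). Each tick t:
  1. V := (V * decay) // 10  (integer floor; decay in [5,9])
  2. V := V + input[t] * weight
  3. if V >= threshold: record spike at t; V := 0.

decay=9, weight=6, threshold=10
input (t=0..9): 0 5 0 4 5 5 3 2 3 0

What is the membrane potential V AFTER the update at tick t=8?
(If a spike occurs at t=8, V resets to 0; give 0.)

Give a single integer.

Answer: 0

Derivation:
t=0: input=0 -> V=0
t=1: input=5 -> V=0 FIRE
t=2: input=0 -> V=0
t=3: input=4 -> V=0 FIRE
t=4: input=5 -> V=0 FIRE
t=5: input=5 -> V=0 FIRE
t=6: input=3 -> V=0 FIRE
t=7: input=2 -> V=0 FIRE
t=8: input=3 -> V=0 FIRE
t=9: input=0 -> V=0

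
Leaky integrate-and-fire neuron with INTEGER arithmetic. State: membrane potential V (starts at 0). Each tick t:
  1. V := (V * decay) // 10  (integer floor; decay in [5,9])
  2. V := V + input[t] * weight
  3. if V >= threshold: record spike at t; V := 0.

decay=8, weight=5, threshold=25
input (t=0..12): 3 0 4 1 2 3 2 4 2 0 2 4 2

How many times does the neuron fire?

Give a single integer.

t=0: input=3 -> V=15
t=1: input=0 -> V=12
t=2: input=4 -> V=0 FIRE
t=3: input=1 -> V=5
t=4: input=2 -> V=14
t=5: input=3 -> V=0 FIRE
t=6: input=2 -> V=10
t=7: input=4 -> V=0 FIRE
t=8: input=2 -> V=10
t=9: input=0 -> V=8
t=10: input=2 -> V=16
t=11: input=4 -> V=0 FIRE
t=12: input=2 -> V=10

Answer: 4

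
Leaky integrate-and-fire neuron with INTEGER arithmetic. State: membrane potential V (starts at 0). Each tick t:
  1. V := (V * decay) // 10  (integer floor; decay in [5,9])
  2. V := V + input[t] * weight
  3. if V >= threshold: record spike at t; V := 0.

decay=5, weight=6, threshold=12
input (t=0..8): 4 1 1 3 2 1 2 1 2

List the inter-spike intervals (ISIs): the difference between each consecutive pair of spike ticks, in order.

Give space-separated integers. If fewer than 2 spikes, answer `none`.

t=0: input=4 -> V=0 FIRE
t=1: input=1 -> V=6
t=2: input=1 -> V=9
t=3: input=3 -> V=0 FIRE
t=4: input=2 -> V=0 FIRE
t=5: input=1 -> V=6
t=6: input=2 -> V=0 FIRE
t=7: input=1 -> V=6
t=8: input=2 -> V=0 FIRE

Answer: 3 1 2 2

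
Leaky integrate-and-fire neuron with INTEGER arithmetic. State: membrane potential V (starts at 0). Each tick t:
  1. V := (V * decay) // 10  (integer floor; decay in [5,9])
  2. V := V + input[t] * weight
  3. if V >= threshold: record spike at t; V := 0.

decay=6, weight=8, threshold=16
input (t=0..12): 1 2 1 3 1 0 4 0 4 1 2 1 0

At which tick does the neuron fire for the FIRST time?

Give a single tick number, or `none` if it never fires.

t=0: input=1 -> V=8
t=1: input=2 -> V=0 FIRE
t=2: input=1 -> V=8
t=3: input=3 -> V=0 FIRE
t=4: input=1 -> V=8
t=5: input=0 -> V=4
t=6: input=4 -> V=0 FIRE
t=7: input=0 -> V=0
t=8: input=4 -> V=0 FIRE
t=9: input=1 -> V=8
t=10: input=2 -> V=0 FIRE
t=11: input=1 -> V=8
t=12: input=0 -> V=4

Answer: 1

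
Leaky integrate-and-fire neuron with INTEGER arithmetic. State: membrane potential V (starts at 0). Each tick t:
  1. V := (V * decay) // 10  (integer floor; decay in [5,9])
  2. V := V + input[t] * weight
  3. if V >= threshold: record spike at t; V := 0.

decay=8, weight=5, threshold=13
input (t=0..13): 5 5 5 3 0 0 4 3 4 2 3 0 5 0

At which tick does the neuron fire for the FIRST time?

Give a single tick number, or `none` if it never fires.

Answer: 0

Derivation:
t=0: input=5 -> V=0 FIRE
t=1: input=5 -> V=0 FIRE
t=2: input=5 -> V=0 FIRE
t=3: input=3 -> V=0 FIRE
t=4: input=0 -> V=0
t=5: input=0 -> V=0
t=6: input=4 -> V=0 FIRE
t=7: input=3 -> V=0 FIRE
t=8: input=4 -> V=0 FIRE
t=9: input=2 -> V=10
t=10: input=3 -> V=0 FIRE
t=11: input=0 -> V=0
t=12: input=5 -> V=0 FIRE
t=13: input=0 -> V=0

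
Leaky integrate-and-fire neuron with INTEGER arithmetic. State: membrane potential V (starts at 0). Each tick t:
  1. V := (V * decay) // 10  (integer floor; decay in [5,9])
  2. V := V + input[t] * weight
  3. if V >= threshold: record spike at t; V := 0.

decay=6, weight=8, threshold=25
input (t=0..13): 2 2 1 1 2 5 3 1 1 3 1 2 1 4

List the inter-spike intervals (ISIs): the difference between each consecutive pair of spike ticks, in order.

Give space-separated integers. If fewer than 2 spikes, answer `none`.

Answer: 4 4 4

Derivation:
t=0: input=2 -> V=16
t=1: input=2 -> V=0 FIRE
t=2: input=1 -> V=8
t=3: input=1 -> V=12
t=4: input=2 -> V=23
t=5: input=5 -> V=0 FIRE
t=6: input=3 -> V=24
t=7: input=1 -> V=22
t=8: input=1 -> V=21
t=9: input=3 -> V=0 FIRE
t=10: input=1 -> V=8
t=11: input=2 -> V=20
t=12: input=1 -> V=20
t=13: input=4 -> V=0 FIRE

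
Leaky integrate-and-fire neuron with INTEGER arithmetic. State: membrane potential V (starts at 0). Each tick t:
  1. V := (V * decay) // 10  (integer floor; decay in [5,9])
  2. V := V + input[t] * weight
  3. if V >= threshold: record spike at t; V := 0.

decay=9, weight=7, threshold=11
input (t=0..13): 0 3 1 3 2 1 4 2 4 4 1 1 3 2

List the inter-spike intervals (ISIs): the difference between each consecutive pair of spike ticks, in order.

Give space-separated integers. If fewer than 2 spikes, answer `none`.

Answer: 2 1 2 1 1 1 2 1 1

Derivation:
t=0: input=0 -> V=0
t=1: input=3 -> V=0 FIRE
t=2: input=1 -> V=7
t=3: input=3 -> V=0 FIRE
t=4: input=2 -> V=0 FIRE
t=5: input=1 -> V=7
t=6: input=4 -> V=0 FIRE
t=7: input=2 -> V=0 FIRE
t=8: input=4 -> V=0 FIRE
t=9: input=4 -> V=0 FIRE
t=10: input=1 -> V=7
t=11: input=1 -> V=0 FIRE
t=12: input=3 -> V=0 FIRE
t=13: input=2 -> V=0 FIRE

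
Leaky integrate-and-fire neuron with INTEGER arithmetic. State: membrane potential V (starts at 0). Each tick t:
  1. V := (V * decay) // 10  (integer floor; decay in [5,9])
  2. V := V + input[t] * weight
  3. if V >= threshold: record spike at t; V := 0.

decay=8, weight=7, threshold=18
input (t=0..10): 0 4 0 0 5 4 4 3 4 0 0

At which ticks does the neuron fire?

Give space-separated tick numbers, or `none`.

Answer: 1 4 5 6 7 8

Derivation:
t=0: input=0 -> V=0
t=1: input=4 -> V=0 FIRE
t=2: input=0 -> V=0
t=3: input=0 -> V=0
t=4: input=5 -> V=0 FIRE
t=5: input=4 -> V=0 FIRE
t=6: input=4 -> V=0 FIRE
t=7: input=3 -> V=0 FIRE
t=8: input=4 -> V=0 FIRE
t=9: input=0 -> V=0
t=10: input=0 -> V=0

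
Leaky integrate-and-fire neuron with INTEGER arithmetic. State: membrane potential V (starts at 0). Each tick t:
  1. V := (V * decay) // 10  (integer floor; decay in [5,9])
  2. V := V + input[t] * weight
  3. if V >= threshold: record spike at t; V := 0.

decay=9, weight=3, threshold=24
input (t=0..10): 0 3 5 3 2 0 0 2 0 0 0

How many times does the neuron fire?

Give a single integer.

t=0: input=0 -> V=0
t=1: input=3 -> V=9
t=2: input=5 -> V=23
t=3: input=3 -> V=0 FIRE
t=4: input=2 -> V=6
t=5: input=0 -> V=5
t=6: input=0 -> V=4
t=7: input=2 -> V=9
t=8: input=0 -> V=8
t=9: input=0 -> V=7
t=10: input=0 -> V=6

Answer: 1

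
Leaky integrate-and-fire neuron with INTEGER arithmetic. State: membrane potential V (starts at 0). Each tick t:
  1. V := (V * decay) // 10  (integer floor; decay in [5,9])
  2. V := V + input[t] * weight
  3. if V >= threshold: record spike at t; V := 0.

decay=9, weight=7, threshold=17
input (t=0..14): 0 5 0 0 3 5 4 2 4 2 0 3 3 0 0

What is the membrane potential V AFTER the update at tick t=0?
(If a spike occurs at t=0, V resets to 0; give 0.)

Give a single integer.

t=0: input=0 -> V=0
t=1: input=5 -> V=0 FIRE
t=2: input=0 -> V=0
t=3: input=0 -> V=0
t=4: input=3 -> V=0 FIRE
t=5: input=5 -> V=0 FIRE
t=6: input=4 -> V=0 FIRE
t=7: input=2 -> V=14
t=8: input=4 -> V=0 FIRE
t=9: input=2 -> V=14
t=10: input=0 -> V=12
t=11: input=3 -> V=0 FIRE
t=12: input=3 -> V=0 FIRE
t=13: input=0 -> V=0
t=14: input=0 -> V=0

Answer: 0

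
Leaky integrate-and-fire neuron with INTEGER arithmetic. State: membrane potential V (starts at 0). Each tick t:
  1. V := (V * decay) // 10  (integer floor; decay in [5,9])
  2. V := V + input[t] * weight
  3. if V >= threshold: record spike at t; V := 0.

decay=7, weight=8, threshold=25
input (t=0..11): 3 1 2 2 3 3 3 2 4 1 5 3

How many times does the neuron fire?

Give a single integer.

Answer: 5

Derivation:
t=0: input=3 -> V=24
t=1: input=1 -> V=24
t=2: input=2 -> V=0 FIRE
t=3: input=2 -> V=16
t=4: input=3 -> V=0 FIRE
t=5: input=3 -> V=24
t=6: input=3 -> V=0 FIRE
t=7: input=2 -> V=16
t=8: input=4 -> V=0 FIRE
t=9: input=1 -> V=8
t=10: input=5 -> V=0 FIRE
t=11: input=3 -> V=24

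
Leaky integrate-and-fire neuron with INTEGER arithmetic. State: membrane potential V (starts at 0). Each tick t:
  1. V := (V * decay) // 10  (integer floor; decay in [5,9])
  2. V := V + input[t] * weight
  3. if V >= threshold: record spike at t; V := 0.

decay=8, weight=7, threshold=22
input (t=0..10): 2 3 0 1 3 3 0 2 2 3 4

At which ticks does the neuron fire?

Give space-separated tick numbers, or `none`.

t=0: input=2 -> V=14
t=1: input=3 -> V=0 FIRE
t=2: input=0 -> V=0
t=3: input=1 -> V=7
t=4: input=3 -> V=0 FIRE
t=5: input=3 -> V=21
t=6: input=0 -> V=16
t=7: input=2 -> V=0 FIRE
t=8: input=2 -> V=14
t=9: input=3 -> V=0 FIRE
t=10: input=4 -> V=0 FIRE

Answer: 1 4 7 9 10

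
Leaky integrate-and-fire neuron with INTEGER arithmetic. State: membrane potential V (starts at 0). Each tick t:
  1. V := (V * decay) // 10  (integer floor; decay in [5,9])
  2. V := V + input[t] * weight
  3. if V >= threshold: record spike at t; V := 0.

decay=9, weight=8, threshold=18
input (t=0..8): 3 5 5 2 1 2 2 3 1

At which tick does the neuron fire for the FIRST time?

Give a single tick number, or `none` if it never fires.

t=0: input=3 -> V=0 FIRE
t=1: input=5 -> V=0 FIRE
t=2: input=5 -> V=0 FIRE
t=3: input=2 -> V=16
t=4: input=1 -> V=0 FIRE
t=5: input=2 -> V=16
t=6: input=2 -> V=0 FIRE
t=7: input=3 -> V=0 FIRE
t=8: input=1 -> V=8

Answer: 0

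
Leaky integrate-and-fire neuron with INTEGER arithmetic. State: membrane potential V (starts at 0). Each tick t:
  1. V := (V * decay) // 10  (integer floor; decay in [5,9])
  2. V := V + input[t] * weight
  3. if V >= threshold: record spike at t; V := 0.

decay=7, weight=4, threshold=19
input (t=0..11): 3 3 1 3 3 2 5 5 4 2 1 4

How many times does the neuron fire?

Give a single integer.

Answer: 5

Derivation:
t=0: input=3 -> V=12
t=1: input=3 -> V=0 FIRE
t=2: input=1 -> V=4
t=3: input=3 -> V=14
t=4: input=3 -> V=0 FIRE
t=5: input=2 -> V=8
t=6: input=5 -> V=0 FIRE
t=7: input=5 -> V=0 FIRE
t=8: input=4 -> V=16
t=9: input=2 -> V=0 FIRE
t=10: input=1 -> V=4
t=11: input=4 -> V=18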